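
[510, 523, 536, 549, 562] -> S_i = 510 + 13*i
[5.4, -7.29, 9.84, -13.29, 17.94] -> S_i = 5.40*(-1.35)^i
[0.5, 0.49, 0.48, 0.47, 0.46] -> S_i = 0.50*0.98^i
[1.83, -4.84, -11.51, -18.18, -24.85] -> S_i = 1.83 + -6.67*i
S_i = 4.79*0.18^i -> [4.79, 0.86, 0.16, 0.03, 0.01]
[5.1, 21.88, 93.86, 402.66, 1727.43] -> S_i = 5.10*4.29^i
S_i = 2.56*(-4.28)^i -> [2.56, -10.96, 46.9, -200.71, 859.04]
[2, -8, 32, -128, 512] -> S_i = 2*-4^i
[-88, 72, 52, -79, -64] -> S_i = Random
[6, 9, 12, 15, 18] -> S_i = 6 + 3*i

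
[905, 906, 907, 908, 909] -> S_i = 905 + 1*i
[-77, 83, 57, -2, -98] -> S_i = Random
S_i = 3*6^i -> [3, 18, 108, 648, 3888]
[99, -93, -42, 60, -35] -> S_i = Random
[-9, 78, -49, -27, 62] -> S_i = Random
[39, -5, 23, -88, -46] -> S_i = Random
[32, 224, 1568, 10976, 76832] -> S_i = 32*7^i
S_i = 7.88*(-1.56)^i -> [7.88, -12.29, 19.18, -29.92, 46.67]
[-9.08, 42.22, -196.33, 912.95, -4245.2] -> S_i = -9.08*(-4.65)^i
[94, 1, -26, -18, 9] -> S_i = Random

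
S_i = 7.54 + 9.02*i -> [7.54, 16.56, 25.58, 34.6, 43.62]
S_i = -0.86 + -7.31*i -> [-0.86, -8.17, -15.48, -22.79, -30.1]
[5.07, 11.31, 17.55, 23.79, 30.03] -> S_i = 5.07 + 6.24*i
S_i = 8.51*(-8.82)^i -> [8.51, -75.06, 662.01, -5838.96, 51499.61]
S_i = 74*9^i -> [74, 666, 5994, 53946, 485514]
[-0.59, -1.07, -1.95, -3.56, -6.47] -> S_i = -0.59*1.82^i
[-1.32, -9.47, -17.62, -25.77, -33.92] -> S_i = -1.32 + -8.15*i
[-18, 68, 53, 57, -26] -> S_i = Random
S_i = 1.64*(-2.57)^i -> [1.64, -4.21, 10.83, -27.84, 71.54]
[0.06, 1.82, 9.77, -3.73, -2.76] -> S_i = Random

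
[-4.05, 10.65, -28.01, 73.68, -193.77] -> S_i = -4.05*(-2.63)^i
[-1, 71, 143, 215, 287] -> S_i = -1 + 72*i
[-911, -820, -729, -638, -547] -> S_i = -911 + 91*i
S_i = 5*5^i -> [5, 25, 125, 625, 3125]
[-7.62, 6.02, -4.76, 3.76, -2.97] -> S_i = -7.62*(-0.79)^i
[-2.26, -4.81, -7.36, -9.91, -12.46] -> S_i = -2.26 + -2.55*i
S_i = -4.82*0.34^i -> [-4.82, -1.64, -0.56, -0.19, -0.06]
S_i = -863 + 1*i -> [-863, -862, -861, -860, -859]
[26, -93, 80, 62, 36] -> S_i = Random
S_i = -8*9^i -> [-8, -72, -648, -5832, -52488]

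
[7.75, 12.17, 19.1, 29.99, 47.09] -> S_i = 7.75*1.57^i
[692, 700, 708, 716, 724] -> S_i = 692 + 8*i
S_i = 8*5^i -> [8, 40, 200, 1000, 5000]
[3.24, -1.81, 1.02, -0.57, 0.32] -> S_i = 3.24*(-0.56)^i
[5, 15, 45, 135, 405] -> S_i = 5*3^i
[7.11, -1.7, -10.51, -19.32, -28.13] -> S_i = 7.11 + -8.81*i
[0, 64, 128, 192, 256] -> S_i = 0 + 64*i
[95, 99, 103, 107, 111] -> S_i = 95 + 4*i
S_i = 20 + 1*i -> [20, 21, 22, 23, 24]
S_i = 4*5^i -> [4, 20, 100, 500, 2500]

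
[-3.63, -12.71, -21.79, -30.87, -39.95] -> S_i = -3.63 + -9.08*i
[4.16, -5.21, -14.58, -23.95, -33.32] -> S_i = 4.16 + -9.37*i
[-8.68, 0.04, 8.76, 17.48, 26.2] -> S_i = -8.68 + 8.72*i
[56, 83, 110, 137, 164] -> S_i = 56 + 27*i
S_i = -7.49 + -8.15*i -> [-7.49, -15.64, -23.79, -31.94, -40.09]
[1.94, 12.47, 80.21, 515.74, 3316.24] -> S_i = 1.94*6.43^i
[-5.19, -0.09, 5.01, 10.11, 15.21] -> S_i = -5.19 + 5.10*i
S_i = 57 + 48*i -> [57, 105, 153, 201, 249]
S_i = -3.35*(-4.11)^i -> [-3.35, 13.77, -56.59, 232.58, -955.9]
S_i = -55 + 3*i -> [-55, -52, -49, -46, -43]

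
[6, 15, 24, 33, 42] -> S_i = 6 + 9*i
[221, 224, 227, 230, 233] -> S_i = 221 + 3*i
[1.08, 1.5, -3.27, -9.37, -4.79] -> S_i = Random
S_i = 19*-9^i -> [19, -171, 1539, -13851, 124659]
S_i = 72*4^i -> [72, 288, 1152, 4608, 18432]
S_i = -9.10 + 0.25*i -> [-9.1, -8.85, -8.6, -8.35, -8.1]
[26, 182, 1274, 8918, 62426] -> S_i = 26*7^i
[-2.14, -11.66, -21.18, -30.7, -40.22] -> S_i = -2.14 + -9.52*i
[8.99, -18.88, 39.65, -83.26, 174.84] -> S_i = 8.99*(-2.10)^i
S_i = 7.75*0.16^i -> [7.75, 1.24, 0.2, 0.03, 0.01]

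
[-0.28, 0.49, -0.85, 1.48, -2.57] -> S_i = -0.28*(-1.74)^i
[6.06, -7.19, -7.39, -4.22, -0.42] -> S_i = Random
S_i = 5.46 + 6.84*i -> [5.46, 12.3, 19.14, 25.98, 32.82]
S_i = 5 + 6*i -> [5, 11, 17, 23, 29]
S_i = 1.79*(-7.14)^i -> [1.79, -12.78, 91.25, -651.55, 4652.07]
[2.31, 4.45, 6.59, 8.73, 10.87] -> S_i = 2.31 + 2.14*i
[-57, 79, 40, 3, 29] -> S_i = Random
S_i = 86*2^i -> [86, 172, 344, 688, 1376]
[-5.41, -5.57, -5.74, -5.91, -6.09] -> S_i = -5.41*1.03^i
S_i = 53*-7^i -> [53, -371, 2597, -18179, 127253]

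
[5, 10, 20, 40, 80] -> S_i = 5*2^i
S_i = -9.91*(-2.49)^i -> [-9.91, 24.68, -61.44, 152.99, -380.95]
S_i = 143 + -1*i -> [143, 142, 141, 140, 139]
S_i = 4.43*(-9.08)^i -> [4.43, -40.22, 365.24, -3316.36, 30112.52]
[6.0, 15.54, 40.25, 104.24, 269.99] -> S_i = 6.00*2.59^i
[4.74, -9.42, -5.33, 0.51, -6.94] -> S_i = Random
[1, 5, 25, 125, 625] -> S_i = 1*5^i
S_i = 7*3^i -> [7, 21, 63, 189, 567]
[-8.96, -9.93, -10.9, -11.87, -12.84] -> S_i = -8.96 + -0.97*i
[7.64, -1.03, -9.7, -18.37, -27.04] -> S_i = 7.64 + -8.67*i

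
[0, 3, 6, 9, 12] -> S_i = 0 + 3*i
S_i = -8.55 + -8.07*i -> [-8.55, -16.62, -24.69, -32.76, -40.83]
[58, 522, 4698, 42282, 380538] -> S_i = 58*9^i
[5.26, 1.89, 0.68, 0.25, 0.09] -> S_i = 5.26*0.36^i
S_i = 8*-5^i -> [8, -40, 200, -1000, 5000]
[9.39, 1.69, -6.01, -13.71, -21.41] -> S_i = 9.39 + -7.70*i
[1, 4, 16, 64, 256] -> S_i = 1*4^i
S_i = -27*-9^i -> [-27, 243, -2187, 19683, -177147]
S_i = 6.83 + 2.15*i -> [6.83, 8.98, 11.13, 13.28, 15.43]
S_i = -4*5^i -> [-4, -20, -100, -500, -2500]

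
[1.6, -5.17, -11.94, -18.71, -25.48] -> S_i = 1.60 + -6.77*i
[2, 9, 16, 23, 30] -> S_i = 2 + 7*i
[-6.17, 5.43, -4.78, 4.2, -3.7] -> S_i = -6.17*(-0.88)^i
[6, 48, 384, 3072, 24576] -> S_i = 6*8^i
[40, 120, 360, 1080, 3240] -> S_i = 40*3^i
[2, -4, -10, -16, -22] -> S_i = 2 + -6*i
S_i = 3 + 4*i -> [3, 7, 11, 15, 19]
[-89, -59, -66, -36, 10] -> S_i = Random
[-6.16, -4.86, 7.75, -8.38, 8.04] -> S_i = Random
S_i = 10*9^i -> [10, 90, 810, 7290, 65610]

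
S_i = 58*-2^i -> [58, -116, 232, -464, 928]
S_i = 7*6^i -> [7, 42, 252, 1512, 9072]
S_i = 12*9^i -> [12, 108, 972, 8748, 78732]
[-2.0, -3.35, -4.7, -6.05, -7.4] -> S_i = -2.00 + -1.35*i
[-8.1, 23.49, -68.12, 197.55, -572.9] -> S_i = -8.10*(-2.90)^i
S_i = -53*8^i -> [-53, -424, -3392, -27136, -217088]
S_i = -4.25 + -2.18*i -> [-4.25, -6.43, -8.61, -10.79, -12.97]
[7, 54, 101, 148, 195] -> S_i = 7 + 47*i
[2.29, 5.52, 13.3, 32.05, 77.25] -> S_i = 2.29*2.41^i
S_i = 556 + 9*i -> [556, 565, 574, 583, 592]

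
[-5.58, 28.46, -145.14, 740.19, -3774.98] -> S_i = -5.58*(-5.10)^i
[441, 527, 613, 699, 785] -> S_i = 441 + 86*i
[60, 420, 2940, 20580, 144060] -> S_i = 60*7^i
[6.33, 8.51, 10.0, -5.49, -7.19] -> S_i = Random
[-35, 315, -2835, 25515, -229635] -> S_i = -35*-9^i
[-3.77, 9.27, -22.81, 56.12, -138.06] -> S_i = -3.77*(-2.46)^i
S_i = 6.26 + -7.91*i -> [6.26, -1.65, -9.56, -17.47, -25.38]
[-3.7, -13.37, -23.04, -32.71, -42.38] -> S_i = -3.70 + -9.67*i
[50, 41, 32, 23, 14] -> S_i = 50 + -9*i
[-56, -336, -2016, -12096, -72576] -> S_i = -56*6^i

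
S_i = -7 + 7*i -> [-7, 0, 7, 14, 21]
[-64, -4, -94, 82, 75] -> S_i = Random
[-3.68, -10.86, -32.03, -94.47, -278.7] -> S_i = -3.68*2.95^i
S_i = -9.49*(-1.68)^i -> [-9.49, 15.94, -26.78, 45.0, -75.6]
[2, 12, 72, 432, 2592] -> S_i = 2*6^i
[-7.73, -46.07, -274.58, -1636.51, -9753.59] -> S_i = -7.73*5.96^i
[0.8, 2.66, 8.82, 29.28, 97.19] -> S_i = 0.80*3.32^i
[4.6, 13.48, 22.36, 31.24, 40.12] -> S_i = 4.60 + 8.88*i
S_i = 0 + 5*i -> [0, 5, 10, 15, 20]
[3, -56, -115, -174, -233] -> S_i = 3 + -59*i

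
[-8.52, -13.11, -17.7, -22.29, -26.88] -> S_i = -8.52 + -4.59*i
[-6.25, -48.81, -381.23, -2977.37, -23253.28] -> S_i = -6.25*7.81^i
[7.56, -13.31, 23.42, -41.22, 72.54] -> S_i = 7.56*(-1.76)^i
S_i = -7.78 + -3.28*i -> [-7.78, -11.06, -14.34, -17.62, -20.9]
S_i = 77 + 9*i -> [77, 86, 95, 104, 113]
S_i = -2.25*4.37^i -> [-2.25, -9.83, -42.97, -187.77, -820.56]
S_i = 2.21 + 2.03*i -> [2.21, 4.24, 6.27, 8.3, 10.33]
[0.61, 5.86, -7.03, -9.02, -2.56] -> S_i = Random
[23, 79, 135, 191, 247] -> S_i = 23 + 56*i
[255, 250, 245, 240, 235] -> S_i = 255 + -5*i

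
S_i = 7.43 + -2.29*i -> [7.43, 5.14, 2.85, 0.56, -1.73]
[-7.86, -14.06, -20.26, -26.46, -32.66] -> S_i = -7.86 + -6.20*i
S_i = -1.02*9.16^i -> [-1.02, -9.34, -85.58, -783.95, -7180.95]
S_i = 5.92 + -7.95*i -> [5.92, -2.03, -9.98, -17.93, -25.88]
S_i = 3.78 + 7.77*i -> [3.78, 11.55, 19.32, 27.09, 34.86]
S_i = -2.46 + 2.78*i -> [-2.46, 0.32, 3.1, 5.88, 8.66]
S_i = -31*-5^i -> [-31, 155, -775, 3875, -19375]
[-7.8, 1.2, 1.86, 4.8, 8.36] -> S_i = Random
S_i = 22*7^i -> [22, 154, 1078, 7546, 52822]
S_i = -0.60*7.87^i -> [-0.6, -4.72, -37.16, -292.47, -2301.71]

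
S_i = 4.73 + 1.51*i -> [4.73, 6.24, 7.75, 9.26, 10.77]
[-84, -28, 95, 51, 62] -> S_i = Random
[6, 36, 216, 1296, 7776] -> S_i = 6*6^i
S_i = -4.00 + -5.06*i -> [-4.0, -9.06, -14.12, -19.18, -24.24]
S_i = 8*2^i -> [8, 16, 32, 64, 128]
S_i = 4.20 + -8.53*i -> [4.2, -4.33, -12.86, -21.39, -29.92]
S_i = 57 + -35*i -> [57, 22, -13, -48, -83]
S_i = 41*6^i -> [41, 246, 1476, 8856, 53136]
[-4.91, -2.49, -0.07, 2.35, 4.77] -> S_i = -4.91 + 2.42*i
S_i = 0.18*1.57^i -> [0.18, 0.28, 0.44, 0.7, 1.09]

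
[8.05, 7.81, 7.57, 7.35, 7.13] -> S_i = 8.05*0.97^i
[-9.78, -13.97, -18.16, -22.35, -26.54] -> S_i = -9.78 + -4.19*i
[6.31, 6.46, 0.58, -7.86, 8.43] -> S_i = Random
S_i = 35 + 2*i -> [35, 37, 39, 41, 43]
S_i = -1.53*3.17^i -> [-1.53, -4.85, -15.37, -48.74, -154.5]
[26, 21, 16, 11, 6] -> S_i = 26 + -5*i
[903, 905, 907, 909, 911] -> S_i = 903 + 2*i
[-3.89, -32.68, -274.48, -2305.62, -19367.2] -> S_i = -3.89*8.40^i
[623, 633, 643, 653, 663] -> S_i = 623 + 10*i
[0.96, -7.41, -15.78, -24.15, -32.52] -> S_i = 0.96 + -8.37*i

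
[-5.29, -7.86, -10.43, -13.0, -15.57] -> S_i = -5.29 + -2.57*i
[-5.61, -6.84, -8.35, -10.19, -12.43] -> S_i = -5.61*1.22^i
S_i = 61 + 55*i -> [61, 116, 171, 226, 281]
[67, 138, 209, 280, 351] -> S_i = 67 + 71*i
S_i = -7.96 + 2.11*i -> [-7.96, -5.85, -3.74, -1.63, 0.48]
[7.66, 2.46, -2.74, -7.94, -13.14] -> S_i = 7.66 + -5.20*i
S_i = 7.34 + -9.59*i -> [7.34, -2.25, -11.84, -21.43, -31.02]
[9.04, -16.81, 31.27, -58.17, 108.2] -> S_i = 9.04*(-1.86)^i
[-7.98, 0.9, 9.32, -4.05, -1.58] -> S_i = Random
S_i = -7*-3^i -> [-7, 21, -63, 189, -567]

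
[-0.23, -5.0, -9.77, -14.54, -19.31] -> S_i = -0.23 + -4.77*i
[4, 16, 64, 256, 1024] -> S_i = 4*4^i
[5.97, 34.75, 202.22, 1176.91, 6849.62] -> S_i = 5.97*5.82^i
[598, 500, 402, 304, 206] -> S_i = 598 + -98*i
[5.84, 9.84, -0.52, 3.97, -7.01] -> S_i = Random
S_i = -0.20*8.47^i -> [-0.2, -1.69, -14.35, -121.53, -1029.35]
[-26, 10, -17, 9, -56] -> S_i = Random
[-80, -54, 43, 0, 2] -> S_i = Random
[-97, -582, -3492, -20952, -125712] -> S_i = -97*6^i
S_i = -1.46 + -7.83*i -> [-1.46, -9.29, -17.12, -24.95, -32.78]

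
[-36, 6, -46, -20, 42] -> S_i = Random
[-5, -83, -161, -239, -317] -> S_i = -5 + -78*i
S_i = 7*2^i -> [7, 14, 28, 56, 112]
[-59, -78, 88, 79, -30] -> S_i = Random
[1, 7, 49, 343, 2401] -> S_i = 1*7^i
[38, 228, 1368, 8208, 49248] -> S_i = 38*6^i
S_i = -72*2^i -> [-72, -144, -288, -576, -1152]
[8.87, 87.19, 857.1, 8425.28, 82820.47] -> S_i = 8.87*9.83^i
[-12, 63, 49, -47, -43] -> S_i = Random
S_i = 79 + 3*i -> [79, 82, 85, 88, 91]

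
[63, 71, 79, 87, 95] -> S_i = 63 + 8*i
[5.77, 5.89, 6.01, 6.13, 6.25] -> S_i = 5.77 + 0.12*i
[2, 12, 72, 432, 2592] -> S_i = 2*6^i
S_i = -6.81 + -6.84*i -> [-6.81, -13.65, -20.49, -27.33, -34.17]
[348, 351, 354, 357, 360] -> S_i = 348 + 3*i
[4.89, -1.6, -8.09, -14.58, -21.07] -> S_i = 4.89 + -6.49*i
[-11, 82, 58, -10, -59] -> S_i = Random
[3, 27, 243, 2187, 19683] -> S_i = 3*9^i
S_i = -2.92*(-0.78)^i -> [-2.92, 2.28, -1.78, 1.39, -1.08]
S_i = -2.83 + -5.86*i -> [-2.83, -8.69, -14.55, -20.41, -26.27]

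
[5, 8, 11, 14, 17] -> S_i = 5 + 3*i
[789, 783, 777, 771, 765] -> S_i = 789 + -6*i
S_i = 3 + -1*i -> [3, 2, 1, 0, -1]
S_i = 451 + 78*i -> [451, 529, 607, 685, 763]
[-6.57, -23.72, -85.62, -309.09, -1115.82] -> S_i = -6.57*3.61^i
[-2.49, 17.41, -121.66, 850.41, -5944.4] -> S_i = -2.49*(-6.99)^i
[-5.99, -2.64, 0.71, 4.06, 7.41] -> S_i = -5.99 + 3.35*i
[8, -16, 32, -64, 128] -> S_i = 8*-2^i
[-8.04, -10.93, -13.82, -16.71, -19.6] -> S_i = -8.04 + -2.89*i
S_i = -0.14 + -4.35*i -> [-0.14, -4.49, -8.84, -13.19, -17.54]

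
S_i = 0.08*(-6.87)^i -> [0.08, -0.55, 3.78, -25.94, 178.2]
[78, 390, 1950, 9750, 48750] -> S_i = 78*5^i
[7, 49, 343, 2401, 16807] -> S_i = 7*7^i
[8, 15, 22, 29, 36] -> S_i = 8 + 7*i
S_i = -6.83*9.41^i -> [-6.83, -64.27, -604.78, -5691.01, -53552.43]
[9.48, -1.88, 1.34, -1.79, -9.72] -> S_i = Random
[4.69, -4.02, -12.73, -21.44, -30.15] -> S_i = 4.69 + -8.71*i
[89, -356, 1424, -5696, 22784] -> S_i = 89*-4^i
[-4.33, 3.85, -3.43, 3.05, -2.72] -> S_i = -4.33*(-0.89)^i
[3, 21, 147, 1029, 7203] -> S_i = 3*7^i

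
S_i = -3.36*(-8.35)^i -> [-3.36, 28.06, -234.27, 1956.13, -16333.72]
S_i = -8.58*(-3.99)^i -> [-8.58, 34.23, -136.59, 545.01, -2174.6]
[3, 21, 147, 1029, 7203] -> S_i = 3*7^i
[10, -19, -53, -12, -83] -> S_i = Random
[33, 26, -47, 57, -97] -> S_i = Random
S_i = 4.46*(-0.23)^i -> [4.46, -1.03, 0.24, -0.05, 0.01]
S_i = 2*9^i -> [2, 18, 162, 1458, 13122]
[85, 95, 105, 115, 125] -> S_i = 85 + 10*i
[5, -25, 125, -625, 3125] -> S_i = 5*-5^i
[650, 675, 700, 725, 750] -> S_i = 650 + 25*i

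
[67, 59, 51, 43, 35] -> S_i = 67 + -8*i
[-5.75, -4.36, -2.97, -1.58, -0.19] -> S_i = -5.75 + 1.39*i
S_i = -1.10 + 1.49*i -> [-1.1, 0.39, 1.88, 3.37, 4.86]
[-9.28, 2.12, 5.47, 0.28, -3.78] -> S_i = Random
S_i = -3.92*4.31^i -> [-3.92, -16.9, -72.82, -313.85, -1352.68]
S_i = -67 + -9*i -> [-67, -76, -85, -94, -103]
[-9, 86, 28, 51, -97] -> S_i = Random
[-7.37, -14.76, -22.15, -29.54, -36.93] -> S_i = -7.37 + -7.39*i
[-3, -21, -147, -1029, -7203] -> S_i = -3*7^i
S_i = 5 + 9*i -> [5, 14, 23, 32, 41]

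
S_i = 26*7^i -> [26, 182, 1274, 8918, 62426]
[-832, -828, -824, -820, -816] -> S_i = -832 + 4*i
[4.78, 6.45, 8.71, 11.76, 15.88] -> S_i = 4.78*1.35^i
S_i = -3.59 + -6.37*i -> [-3.59, -9.96, -16.33, -22.7, -29.07]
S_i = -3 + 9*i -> [-3, 6, 15, 24, 33]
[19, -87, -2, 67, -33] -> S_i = Random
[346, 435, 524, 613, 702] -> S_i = 346 + 89*i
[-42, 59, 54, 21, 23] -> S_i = Random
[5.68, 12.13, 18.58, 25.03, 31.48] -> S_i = 5.68 + 6.45*i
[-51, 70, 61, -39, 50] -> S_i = Random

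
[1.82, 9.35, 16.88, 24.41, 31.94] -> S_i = 1.82 + 7.53*i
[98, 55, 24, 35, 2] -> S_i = Random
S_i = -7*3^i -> [-7, -21, -63, -189, -567]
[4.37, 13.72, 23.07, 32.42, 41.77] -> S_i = 4.37 + 9.35*i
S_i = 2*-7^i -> [2, -14, 98, -686, 4802]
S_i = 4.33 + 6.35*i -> [4.33, 10.68, 17.03, 23.38, 29.73]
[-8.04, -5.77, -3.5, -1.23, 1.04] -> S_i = -8.04 + 2.27*i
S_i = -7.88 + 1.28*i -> [-7.88, -6.6, -5.32, -4.04, -2.76]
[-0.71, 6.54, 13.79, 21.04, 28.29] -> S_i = -0.71 + 7.25*i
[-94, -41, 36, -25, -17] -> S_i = Random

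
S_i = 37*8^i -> [37, 296, 2368, 18944, 151552]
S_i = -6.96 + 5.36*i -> [-6.96, -1.6, 3.76, 9.12, 14.48]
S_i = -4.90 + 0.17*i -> [-4.9, -4.73, -4.56, -4.39, -4.22]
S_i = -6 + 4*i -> [-6, -2, 2, 6, 10]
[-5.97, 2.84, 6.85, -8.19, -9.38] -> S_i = Random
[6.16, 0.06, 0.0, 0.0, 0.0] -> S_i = 6.16*0.01^i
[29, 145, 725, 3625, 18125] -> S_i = 29*5^i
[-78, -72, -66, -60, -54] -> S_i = -78 + 6*i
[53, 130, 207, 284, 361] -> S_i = 53 + 77*i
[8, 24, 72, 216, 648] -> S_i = 8*3^i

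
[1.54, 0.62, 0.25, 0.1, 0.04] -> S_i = 1.54*0.40^i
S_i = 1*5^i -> [1, 5, 25, 125, 625]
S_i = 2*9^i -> [2, 18, 162, 1458, 13122]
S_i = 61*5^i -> [61, 305, 1525, 7625, 38125]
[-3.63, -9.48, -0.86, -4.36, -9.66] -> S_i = Random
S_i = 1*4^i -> [1, 4, 16, 64, 256]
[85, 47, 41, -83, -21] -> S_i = Random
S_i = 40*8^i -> [40, 320, 2560, 20480, 163840]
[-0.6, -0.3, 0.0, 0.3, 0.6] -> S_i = -0.60 + 0.30*i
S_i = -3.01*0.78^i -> [-3.01, -2.35, -1.83, -1.43, -1.11]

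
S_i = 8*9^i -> [8, 72, 648, 5832, 52488]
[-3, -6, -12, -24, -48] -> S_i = -3*2^i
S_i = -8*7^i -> [-8, -56, -392, -2744, -19208]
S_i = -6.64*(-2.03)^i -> [-6.64, 13.48, -27.36, 55.55, -112.76]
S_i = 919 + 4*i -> [919, 923, 927, 931, 935]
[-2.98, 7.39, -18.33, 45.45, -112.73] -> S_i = -2.98*(-2.48)^i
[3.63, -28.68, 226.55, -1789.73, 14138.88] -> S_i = 3.63*(-7.90)^i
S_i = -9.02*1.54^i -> [-9.02, -13.89, -21.39, -32.94, -50.73]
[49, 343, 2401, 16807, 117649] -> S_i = 49*7^i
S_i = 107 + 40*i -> [107, 147, 187, 227, 267]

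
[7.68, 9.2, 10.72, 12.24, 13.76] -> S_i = 7.68 + 1.52*i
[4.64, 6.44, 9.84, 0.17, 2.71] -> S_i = Random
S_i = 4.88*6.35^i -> [4.88, 30.99, 196.77, 1249.51, 7934.41]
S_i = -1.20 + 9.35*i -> [-1.2, 8.15, 17.5, 26.85, 36.2]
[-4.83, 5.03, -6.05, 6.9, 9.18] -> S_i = Random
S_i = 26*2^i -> [26, 52, 104, 208, 416]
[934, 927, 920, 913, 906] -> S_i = 934 + -7*i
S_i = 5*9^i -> [5, 45, 405, 3645, 32805]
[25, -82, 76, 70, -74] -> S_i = Random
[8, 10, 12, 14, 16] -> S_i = 8 + 2*i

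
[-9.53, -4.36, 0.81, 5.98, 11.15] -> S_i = -9.53 + 5.17*i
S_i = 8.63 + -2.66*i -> [8.63, 5.97, 3.31, 0.65, -2.01]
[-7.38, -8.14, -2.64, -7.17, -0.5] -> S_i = Random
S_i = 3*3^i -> [3, 9, 27, 81, 243]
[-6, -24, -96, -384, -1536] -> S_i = -6*4^i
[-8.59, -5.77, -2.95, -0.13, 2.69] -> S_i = -8.59 + 2.82*i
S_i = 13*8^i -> [13, 104, 832, 6656, 53248]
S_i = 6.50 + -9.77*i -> [6.5, -3.27, -13.04, -22.81, -32.58]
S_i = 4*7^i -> [4, 28, 196, 1372, 9604]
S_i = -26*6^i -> [-26, -156, -936, -5616, -33696]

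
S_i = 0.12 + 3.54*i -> [0.12, 3.66, 7.2, 10.74, 14.28]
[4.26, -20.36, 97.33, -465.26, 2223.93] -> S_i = 4.26*(-4.78)^i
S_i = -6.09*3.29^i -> [-6.09, -20.04, -65.92, -216.87, -713.51]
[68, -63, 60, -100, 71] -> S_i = Random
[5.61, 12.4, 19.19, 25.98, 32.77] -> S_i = 5.61 + 6.79*i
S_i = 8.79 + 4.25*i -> [8.79, 13.04, 17.29, 21.54, 25.79]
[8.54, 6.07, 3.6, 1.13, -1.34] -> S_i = 8.54 + -2.47*i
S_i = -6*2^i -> [-6, -12, -24, -48, -96]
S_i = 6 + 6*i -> [6, 12, 18, 24, 30]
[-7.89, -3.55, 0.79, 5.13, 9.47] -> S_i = -7.89 + 4.34*i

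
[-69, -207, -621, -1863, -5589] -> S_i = -69*3^i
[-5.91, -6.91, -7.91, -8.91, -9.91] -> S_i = -5.91 + -1.00*i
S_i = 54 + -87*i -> [54, -33, -120, -207, -294]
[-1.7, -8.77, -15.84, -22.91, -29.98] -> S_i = -1.70 + -7.07*i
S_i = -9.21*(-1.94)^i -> [-9.21, 17.87, -34.66, 67.25, -130.46]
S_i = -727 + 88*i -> [-727, -639, -551, -463, -375]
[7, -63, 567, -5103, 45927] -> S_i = 7*-9^i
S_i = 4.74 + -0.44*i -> [4.74, 4.3, 3.86, 3.42, 2.98]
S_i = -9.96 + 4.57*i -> [-9.96, -5.39, -0.82, 3.75, 8.32]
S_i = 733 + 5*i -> [733, 738, 743, 748, 753]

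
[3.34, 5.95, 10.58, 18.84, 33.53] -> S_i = 3.34*1.78^i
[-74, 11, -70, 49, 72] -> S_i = Random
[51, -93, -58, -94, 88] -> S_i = Random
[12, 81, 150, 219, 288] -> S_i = 12 + 69*i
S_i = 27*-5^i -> [27, -135, 675, -3375, 16875]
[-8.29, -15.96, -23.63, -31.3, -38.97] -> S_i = -8.29 + -7.67*i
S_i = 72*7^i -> [72, 504, 3528, 24696, 172872]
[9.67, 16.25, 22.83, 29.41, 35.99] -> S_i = 9.67 + 6.58*i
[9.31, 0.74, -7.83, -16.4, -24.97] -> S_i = 9.31 + -8.57*i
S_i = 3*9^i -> [3, 27, 243, 2187, 19683]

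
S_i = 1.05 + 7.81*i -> [1.05, 8.86, 16.67, 24.48, 32.29]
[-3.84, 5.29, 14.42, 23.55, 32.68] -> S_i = -3.84 + 9.13*i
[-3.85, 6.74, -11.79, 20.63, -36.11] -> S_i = -3.85*(-1.75)^i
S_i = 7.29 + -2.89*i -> [7.29, 4.4, 1.51, -1.38, -4.27]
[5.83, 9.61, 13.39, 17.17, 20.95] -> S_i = 5.83 + 3.78*i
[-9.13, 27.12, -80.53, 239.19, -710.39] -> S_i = -9.13*(-2.97)^i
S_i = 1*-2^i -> [1, -2, 4, -8, 16]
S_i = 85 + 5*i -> [85, 90, 95, 100, 105]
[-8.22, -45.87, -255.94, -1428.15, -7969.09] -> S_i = -8.22*5.58^i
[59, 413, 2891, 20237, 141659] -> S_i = 59*7^i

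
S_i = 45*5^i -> [45, 225, 1125, 5625, 28125]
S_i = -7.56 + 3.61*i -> [-7.56, -3.95, -0.34, 3.27, 6.88]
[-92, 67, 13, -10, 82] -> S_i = Random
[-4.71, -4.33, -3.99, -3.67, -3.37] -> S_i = -4.71*0.92^i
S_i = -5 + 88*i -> [-5, 83, 171, 259, 347]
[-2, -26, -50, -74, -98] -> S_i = -2 + -24*i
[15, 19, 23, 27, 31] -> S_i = 15 + 4*i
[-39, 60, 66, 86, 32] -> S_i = Random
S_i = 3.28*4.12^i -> [3.28, 13.51, 55.68, 229.39, 945.07]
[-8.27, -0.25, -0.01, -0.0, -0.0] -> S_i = -8.27*0.03^i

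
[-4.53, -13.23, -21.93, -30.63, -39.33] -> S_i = -4.53 + -8.70*i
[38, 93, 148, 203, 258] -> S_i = 38 + 55*i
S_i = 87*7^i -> [87, 609, 4263, 29841, 208887]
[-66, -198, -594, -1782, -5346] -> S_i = -66*3^i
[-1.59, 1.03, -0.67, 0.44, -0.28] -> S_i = -1.59*(-0.65)^i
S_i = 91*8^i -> [91, 728, 5824, 46592, 372736]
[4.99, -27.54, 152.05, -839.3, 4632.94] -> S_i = 4.99*(-5.52)^i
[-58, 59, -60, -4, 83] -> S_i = Random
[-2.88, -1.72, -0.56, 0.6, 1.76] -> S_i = -2.88 + 1.16*i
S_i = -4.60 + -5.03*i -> [-4.6, -9.63, -14.66, -19.69, -24.72]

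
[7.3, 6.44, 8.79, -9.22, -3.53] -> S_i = Random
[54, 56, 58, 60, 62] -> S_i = 54 + 2*i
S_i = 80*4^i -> [80, 320, 1280, 5120, 20480]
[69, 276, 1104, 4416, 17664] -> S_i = 69*4^i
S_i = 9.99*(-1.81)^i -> [9.99, -18.08, 32.73, -59.24, 107.22]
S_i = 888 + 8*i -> [888, 896, 904, 912, 920]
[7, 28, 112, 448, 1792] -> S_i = 7*4^i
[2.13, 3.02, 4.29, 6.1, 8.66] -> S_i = 2.13*1.42^i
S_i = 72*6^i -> [72, 432, 2592, 15552, 93312]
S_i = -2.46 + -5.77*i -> [-2.46, -8.23, -14.0, -19.77, -25.54]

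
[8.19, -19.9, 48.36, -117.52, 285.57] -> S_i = 8.19*(-2.43)^i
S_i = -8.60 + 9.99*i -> [-8.6, 1.39, 11.38, 21.37, 31.36]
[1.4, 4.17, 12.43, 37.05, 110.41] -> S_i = 1.40*2.98^i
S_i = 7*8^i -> [7, 56, 448, 3584, 28672]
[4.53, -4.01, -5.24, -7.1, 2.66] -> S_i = Random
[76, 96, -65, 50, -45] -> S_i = Random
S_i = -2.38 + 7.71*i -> [-2.38, 5.33, 13.04, 20.75, 28.46]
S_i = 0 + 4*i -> [0, 4, 8, 12, 16]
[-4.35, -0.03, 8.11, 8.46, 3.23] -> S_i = Random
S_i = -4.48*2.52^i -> [-4.48, -11.29, -28.45, -71.69, -180.67]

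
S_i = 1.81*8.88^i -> [1.81, 16.07, 142.73, 1267.41, 11254.61]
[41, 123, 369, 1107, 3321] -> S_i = 41*3^i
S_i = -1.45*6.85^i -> [-1.45, -9.93, -68.04, -466.06, -3192.5]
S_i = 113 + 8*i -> [113, 121, 129, 137, 145]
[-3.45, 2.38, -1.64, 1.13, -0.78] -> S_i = -3.45*(-0.69)^i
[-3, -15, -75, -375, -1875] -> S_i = -3*5^i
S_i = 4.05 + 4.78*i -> [4.05, 8.83, 13.61, 18.39, 23.17]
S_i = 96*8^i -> [96, 768, 6144, 49152, 393216]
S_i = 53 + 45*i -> [53, 98, 143, 188, 233]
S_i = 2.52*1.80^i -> [2.52, 4.54, 8.16, 14.7, 26.45]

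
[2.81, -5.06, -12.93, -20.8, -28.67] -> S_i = 2.81 + -7.87*i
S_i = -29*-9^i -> [-29, 261, -2349, 21141, -190269]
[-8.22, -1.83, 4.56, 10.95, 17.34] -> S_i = -8.22 + 6.39*i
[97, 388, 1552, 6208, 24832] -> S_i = 97*4^i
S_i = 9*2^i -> [9, 18, 36, 72, 144]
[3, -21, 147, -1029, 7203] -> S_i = 3*-7^i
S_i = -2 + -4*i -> [-2, -6, -10, -14, -18]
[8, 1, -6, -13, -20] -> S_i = 8 + -7*i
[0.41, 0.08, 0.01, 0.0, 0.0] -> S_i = 0.41*0.19^i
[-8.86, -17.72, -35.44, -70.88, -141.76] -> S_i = -8.86*2.00^i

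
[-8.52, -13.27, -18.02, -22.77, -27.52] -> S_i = -8.52 + -4.75*i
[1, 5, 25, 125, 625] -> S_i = 1*5^i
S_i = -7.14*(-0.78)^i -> [-7.14, 5.57, -4.34, 3.39, -2.64]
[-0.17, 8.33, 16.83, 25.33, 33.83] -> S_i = -0.17 + 8.50*i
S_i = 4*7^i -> [4, 28, 196, 1372, 9604]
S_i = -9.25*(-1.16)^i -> [-9.25, 10.73, -12.45, 14.44, -16.75]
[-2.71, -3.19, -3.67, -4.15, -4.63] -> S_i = -2.71 + -0.48*i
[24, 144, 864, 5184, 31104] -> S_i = 24*6^i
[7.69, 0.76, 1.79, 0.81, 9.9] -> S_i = Random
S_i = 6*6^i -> [6, 36, 216, 1296, 7776]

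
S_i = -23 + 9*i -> [-23, -14, -5, 4, 13]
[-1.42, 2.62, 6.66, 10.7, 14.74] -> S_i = -1.42 + 4.04*i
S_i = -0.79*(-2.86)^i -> [-0.79, 2.26, -6.46, 18.48, -52.86]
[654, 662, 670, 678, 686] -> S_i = 654 + 8*i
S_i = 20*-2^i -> [20, -40, 80, -160, 320]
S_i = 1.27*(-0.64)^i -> [1.27, -0.81, 0.52, -0.33, 0.21]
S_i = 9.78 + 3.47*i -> [9.78, 13.25, 16.72, 20.19, 23.66]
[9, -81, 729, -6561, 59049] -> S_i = 9*-9^i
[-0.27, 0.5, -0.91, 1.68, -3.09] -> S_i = -0.27*(-1.84)^i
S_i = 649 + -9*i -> [649, 640, 631, 622, 613]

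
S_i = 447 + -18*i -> [447, 429, 411, 393, 375]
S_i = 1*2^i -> [1, 2, 4, 8, 16]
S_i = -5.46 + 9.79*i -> [-5.46, 4.33, 14.12, 23.91, 33.7]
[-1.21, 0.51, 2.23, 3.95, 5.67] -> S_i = -1.21 + 1.72*i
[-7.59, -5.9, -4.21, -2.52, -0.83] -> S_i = -7.59 + 1.69*i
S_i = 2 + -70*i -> [2, -68, -138, -208, -278]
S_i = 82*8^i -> [82, 656, 5248, 41984, 335872]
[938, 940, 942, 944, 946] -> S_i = 938 + 2*i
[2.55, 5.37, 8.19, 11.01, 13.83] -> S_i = 2.55 + 2.82*i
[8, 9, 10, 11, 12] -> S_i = 8 + 1*i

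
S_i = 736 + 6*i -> [736, 742, 748, 754, 760]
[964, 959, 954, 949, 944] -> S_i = 964 + -5*i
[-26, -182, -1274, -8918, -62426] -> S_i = -26*7^i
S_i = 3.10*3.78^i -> [3.1, 11.72, 44.29, 167.43, 632.89]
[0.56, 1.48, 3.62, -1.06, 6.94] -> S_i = Random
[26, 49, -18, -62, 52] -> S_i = Random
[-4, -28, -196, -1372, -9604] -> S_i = -4*7^i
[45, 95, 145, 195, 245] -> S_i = 45 + 50*i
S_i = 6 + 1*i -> [6, 7, 8, 9, 10]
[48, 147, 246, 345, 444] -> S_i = 48 + 99*i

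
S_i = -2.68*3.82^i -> [-2.68, -10.24, -39.11, -149.39, -570.67]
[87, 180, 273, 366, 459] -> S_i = 87 + 93*i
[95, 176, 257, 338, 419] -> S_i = 95 + 81*i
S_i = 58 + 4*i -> [58, 62, 66, 70, 74]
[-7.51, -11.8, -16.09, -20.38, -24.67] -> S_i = -7.51 + -4.29*i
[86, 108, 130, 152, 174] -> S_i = 86 + 22*i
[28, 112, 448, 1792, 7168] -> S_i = 28*4^i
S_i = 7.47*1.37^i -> [7.47, 10.23, 14.02, 19.21, 26.31]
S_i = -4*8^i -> [-4, -32, -256, -2048, -16384]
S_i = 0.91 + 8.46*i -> [0.91, 9.37, 17.83, 26.29, 34.75]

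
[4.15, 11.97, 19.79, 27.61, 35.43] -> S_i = 4.15 + 7.82*i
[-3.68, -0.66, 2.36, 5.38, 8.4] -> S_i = -3.68 + 3.02*i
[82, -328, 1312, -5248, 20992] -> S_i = 82*-4^i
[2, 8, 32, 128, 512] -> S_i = 2*4^i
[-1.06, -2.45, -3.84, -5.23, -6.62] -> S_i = -1.06 + -1.39*i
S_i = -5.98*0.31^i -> [-5.98, -1.85, -0.57, -0.18, -0.06]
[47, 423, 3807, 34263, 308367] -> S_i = 47*9^i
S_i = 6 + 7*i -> [6, 13, 20, 27, 34]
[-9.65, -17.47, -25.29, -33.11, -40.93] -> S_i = -9.65 + -7.82*i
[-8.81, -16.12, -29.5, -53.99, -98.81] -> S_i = -8.81*1.83^i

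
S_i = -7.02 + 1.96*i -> [-7.02, -5.06, -3.1, -1.14, 0.82]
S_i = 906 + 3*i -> [906, 909, 912, 915, 918]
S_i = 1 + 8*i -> [1, 9, 17, 25, 33]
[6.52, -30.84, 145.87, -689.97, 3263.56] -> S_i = 6.52*(-4.73)^i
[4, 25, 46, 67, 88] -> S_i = 4 + 21*i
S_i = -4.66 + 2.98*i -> [-4.66, -1.68, 1.3, 4.28, 7.26]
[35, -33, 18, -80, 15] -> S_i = Random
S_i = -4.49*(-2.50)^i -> [-4.49, 11.23, -28.06, 70.16, -175.39]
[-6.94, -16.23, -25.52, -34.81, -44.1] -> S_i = -6.94 + -9.29*i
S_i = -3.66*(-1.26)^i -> [-3.66, 4.61, -5.81, 7.32, -9.22]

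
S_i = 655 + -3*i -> [655, 652, 649, 646, 643]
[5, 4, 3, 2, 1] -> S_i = 5 + -1*i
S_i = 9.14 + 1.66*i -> [9.14, 10.8, 12.46, 14.12, 15.78]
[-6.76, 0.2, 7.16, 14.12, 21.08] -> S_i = -6.76 + 6.96*i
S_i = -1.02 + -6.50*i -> [-1.02, -7.52, -14.02, -20.52, -27.02]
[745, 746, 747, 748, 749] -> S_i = 745 + 1*i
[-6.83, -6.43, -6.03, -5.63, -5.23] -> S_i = -6.83 + 0.40*i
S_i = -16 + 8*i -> [-16, -8, 0, 8, 16]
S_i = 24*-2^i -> [24, -48, 96, -192, 384]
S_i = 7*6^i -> [7, 42, 252, 1512, 9072]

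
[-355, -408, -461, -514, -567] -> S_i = -355 + -53*i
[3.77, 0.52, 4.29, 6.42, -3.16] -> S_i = Random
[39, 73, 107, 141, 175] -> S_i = 39 + 34*i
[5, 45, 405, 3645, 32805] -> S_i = 5*9^i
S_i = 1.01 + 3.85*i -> [1.01, 4.86, 8.71, 12.56, 16.41]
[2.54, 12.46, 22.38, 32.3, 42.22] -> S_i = 2.54 + 9.92*i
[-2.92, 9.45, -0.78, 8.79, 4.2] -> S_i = Random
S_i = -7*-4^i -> [-7, 28, -112, 448, -1792]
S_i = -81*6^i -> [-81, -486, -2916, -17496, -104976]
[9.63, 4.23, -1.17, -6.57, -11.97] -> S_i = 9.63 + -5.40*i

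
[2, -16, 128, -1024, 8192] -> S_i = 2*-8^i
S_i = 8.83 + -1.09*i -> [8.83, 7.74, 6.65, 5.56, 4.47]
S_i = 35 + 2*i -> [35, 37, 39, 41, 43]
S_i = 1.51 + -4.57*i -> [1.51, -3.06, -7.63, -12.2, -16.77]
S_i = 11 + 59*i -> [11, 70, 129, 188, 247]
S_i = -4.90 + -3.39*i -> [-4.9, -8.29, -11.68, -15.07, -18.46]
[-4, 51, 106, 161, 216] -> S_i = -4 + 55*i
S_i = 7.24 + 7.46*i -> [7.24, 14.7, 22.16, 29.62, 37.08]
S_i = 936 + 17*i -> [936, 953, 970, 987, 1004]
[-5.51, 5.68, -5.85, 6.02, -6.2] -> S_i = -5.51*(-1.03)^i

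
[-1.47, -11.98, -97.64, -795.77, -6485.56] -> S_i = -1.47*8.15^i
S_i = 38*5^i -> [38, 190, 950, 4750, 23750]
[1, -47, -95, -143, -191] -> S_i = 1 + -48*i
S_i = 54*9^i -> [54, 486, 4374, 39366, 354294]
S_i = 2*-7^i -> [2, -14, 98, -686, 4802]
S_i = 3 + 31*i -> [3, 34, 65, 96, 127]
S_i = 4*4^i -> [4, 16, 64, 256, 1024]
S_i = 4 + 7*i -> [4, 11, 18, 25, 32]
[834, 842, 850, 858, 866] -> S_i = 834 + 8*i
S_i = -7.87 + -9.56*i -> [-7.87, -17.43, -26.99, -36.55, -46.11]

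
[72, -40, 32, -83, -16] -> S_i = Random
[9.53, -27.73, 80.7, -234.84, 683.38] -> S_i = 9.53*(-2.91)^i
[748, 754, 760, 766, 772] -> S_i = 748 + 6*i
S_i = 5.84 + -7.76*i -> [5.84, -1.92, -9.68, -17.44, -25.2]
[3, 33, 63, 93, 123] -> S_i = 3 + 30*i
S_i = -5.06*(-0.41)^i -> [-5.06, 2.07, -0.85, 0.35, -0.14]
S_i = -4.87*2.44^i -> [-4.87, -11.88, -28.99, -70.75, -172.62]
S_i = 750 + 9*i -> [750, 759, 768, 777, 786]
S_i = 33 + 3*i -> [33, 36, 39, 42, 45]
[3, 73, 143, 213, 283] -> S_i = 3 + 70*i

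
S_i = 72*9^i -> [72, 648, 5832, 52488, 472392]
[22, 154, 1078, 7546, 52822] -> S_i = 22*7^i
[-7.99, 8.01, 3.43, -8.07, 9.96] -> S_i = Random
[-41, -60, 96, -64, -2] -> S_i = Random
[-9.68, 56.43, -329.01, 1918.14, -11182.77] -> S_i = -9.68*(-5.83)^i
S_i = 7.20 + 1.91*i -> [7.2, 9.11, 11.02, 12.93, 14.84]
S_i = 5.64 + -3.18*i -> [5.64, 2.46, -0.72, -3.9, -7.08]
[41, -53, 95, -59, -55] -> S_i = Random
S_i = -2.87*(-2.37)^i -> [-2.87, 6.8, -16.12, 38.21, -90.55]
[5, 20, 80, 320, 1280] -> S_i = 5*4^i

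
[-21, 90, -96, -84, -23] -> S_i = Random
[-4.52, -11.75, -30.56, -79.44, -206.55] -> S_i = -4.52*2.60^i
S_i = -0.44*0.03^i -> [-0.44, -0.01, -0.0, -0.0, -0.0]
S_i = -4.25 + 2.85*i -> [-4.25, -1.4, 1.45, 4.3, 7.15]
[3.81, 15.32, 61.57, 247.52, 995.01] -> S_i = 3.81*4.02^i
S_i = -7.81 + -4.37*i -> [-7.81, -12.18, -16.55, -20.92, -25.29]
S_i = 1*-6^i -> [1, -6, 36, -216, 1296]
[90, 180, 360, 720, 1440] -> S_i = 90*2^i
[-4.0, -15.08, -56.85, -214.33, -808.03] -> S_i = -4.00*3.77^i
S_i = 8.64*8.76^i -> [8.64, 75.69, 663.01, 5807.99, 50878.02]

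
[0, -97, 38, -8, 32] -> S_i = Random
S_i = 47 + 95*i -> [47, 142, 237, 332, 427]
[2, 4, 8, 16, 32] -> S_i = 2*2^i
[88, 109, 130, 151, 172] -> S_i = 88 + 21*i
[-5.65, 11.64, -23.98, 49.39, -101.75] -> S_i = -5.65*(-2.06)^i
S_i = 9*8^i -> [9, 72, 576, 4608, 36864]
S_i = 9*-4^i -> [9, -36, 144, -576, 2304]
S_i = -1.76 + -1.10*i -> [-1.76, -2.86, -3.96, -5.06, -6.16]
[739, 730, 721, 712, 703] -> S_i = 739 + -9*i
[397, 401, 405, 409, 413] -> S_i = 397 + 4*i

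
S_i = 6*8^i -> [6, 48, 384, 3072, 24576]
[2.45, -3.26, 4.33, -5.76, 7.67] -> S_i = 2.45*(-1.33)^i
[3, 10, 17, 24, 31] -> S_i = 3 + 7*i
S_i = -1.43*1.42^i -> [-1.43, -2.03, -2.88, -4.09, -5.81]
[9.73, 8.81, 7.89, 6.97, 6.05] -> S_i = 9.73 + -0.92*i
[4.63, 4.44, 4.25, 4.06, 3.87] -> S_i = 4.63 + -0.19*i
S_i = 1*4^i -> [1, 4, 16, 64, 256]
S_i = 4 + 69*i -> [4, 73, 142, 211, 280]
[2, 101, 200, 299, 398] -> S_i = 2 + 99*i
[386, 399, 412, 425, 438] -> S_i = 386 + 13*i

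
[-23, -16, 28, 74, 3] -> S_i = Random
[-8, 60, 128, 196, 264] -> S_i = -8 + 68*i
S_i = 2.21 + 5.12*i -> [2.21, 7.33, 12.45, 17.57, 22.69]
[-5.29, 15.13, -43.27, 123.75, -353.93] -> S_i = -5.29*(-2.86)^i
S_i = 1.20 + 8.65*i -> [1.2, 9.85, 18.5, 27.15, 35.8]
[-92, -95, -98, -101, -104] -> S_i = -92 + -3*i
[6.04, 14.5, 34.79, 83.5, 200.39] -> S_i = 6.04*2.40^i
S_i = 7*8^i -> [7, 56, 448, 3584, 28672]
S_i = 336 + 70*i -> [336, 406, 476, 546, 616]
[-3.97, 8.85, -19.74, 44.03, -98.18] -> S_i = -3.97*(-2.23)^i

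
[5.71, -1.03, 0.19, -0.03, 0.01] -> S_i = 5.71*(-0.18)^i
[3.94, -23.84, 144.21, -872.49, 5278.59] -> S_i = 3.94*(-6.05)^i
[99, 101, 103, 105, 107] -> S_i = 99 + 2*i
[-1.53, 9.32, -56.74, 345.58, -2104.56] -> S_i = -1.53*(-6.09)^i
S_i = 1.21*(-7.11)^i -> [1.21, -8.6, 61.17, -434.9, 3092.17]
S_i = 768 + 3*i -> [768, 771, 774, 777, 780]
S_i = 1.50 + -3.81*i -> [1.5, -2.31, -6.12, -9.93, -13.74]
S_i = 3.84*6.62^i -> [3.84, 25.42, 168.29, 1114.05, 7375.02]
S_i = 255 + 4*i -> [255, 259, 263, 267, 271]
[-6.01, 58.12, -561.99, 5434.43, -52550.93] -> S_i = -6.01*(-9.67)^i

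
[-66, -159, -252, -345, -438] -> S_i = -66 + -93*i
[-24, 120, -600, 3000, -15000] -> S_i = -24*-5^i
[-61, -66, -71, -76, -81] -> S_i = -61 + -5*i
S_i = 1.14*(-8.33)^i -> [1.14, -9.5, 79.1, -658.93, 5488.89]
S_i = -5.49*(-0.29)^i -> [-5.49, 1.59, -0.46, 0.13, -0.04]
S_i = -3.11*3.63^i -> [-3.11, -11.29, -40.98, -148.76, -539.99]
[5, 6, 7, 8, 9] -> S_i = 5 + 1*i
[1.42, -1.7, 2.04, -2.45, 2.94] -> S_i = 1.42*(-1.20)^i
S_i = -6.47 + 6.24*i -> [-6.47, -0.23, 6.01, 12.25, 18.49]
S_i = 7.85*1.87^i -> [7.85, 14.68, 27.45, 51.33, 95.99]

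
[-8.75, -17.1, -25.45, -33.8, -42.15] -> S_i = -8.75 + -8.35*i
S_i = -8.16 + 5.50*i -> [-8.16, -2.66, 2.84, 8.34, 13.84]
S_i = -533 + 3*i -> [-533, -530, -527, -524, -521]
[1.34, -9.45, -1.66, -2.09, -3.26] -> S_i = Random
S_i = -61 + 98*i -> [-61, 37, 135, 233, 331]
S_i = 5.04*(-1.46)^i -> [5.04, -7.36, 10.74, -15.69, 22.9]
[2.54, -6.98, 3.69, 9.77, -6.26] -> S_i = Random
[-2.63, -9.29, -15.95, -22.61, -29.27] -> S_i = -2.63 + -6.66*i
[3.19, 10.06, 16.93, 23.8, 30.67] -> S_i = 3.19 + 6.87*i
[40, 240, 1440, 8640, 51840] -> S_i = 40*6^i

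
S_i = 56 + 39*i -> [56, 95, 134, 173, 212]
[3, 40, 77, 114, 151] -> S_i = 3 + 37*i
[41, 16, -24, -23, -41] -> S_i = Random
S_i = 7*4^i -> [7, 28, 112, 448, 1792]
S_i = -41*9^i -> [-41, -369, -3321, -29889, -269001]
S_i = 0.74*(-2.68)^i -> [0.74, -1.98, 5.31, -14.24, 38.17]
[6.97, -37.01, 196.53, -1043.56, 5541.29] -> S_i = 6.97*(-5.31)^i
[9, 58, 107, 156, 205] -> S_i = 9 + 49*i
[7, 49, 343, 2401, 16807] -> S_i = 7*7^i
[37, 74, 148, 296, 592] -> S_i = 37*2^i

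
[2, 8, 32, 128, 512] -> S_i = 2*4^i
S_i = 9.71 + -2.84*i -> [9.71, 6.87, 4.03, 1.19, -1.65]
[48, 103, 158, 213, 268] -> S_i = 48 + 55*i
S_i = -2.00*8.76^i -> [-2.0, -17.52, -153.48, -1344.44, -11777.32]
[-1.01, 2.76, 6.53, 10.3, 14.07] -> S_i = -1.01 + 3.77*i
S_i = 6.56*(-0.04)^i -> [6.56, -0.26, 0.01, -0.0, 0.0]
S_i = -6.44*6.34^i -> [-6.44, -40.83, -258.86, -1641.17, -10405.02]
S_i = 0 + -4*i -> [0, -4, -8, -12, -16]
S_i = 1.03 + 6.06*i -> [1.03, 7.09, 13.15, 19.21, 25.27]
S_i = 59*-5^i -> [59, -295, 1475, -7375, 36875]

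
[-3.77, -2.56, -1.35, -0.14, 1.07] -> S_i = -3.77 + 1.21*i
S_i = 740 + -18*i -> [740, 722, 704, 686, 668]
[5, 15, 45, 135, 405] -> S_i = 5*3^i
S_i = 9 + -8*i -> [9, 1, -7, -15, -23]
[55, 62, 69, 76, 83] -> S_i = 55 + 7*i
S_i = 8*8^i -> [8, 64, 512, 4096, 32768]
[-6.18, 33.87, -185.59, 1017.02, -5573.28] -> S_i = -6.18*(-5.48)^i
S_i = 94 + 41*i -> [94, 135, 176, 217, 258]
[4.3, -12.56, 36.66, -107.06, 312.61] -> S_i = 4.30*(-2.92)^i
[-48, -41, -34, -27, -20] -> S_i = -48 + 7*i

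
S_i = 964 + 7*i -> [964, 971, 978, 985, 992]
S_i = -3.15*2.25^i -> [-3.15, -7.09, -15.95, -35.88, -80.73]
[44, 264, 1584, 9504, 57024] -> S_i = 44*6^i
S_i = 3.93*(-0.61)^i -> [3.93, -2.4, 1.46, -0.89, 0.54]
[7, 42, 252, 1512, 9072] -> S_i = 7*6^i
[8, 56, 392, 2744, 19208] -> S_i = 8*7^i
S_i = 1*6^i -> [1, 6, 36, 216, 1296]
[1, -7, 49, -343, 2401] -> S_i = 1*-7^i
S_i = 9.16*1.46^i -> [9.16, 13.37, 19.53, 28.51, 41.62]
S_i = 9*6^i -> [9, 54, 324, 1944, 11664]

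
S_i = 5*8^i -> [5, 40, 320, 2560, 20480]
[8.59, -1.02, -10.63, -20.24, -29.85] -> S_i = 8.59 + -9.61*i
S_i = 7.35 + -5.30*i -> [7.35, 2.05, -3.25, -8.55, -13.85]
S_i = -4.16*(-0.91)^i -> [-4.16, 3.79, -3.44, 3.13, -2.85]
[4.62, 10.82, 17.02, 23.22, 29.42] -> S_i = 4.62 + 6.20*i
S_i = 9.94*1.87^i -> [9.94, 18.59, 34.76, 65.0, 121.55]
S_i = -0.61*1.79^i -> [-0.61, -1.09, -1.95, -3.5, -6.26]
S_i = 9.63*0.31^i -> [9.63, 2.99, 0.93, 0.29, 0.09]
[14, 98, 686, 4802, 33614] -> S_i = 14*7^i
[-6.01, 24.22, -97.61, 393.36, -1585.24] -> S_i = -6.01*(-4.03)^i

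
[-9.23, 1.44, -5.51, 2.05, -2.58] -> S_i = Random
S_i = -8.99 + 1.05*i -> [-8.99, -7.94, -6.89, -5.84, -4.79]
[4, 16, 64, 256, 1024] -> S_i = 4*4^i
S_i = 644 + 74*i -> [644, 718, 792, 866, 940]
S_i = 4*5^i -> [4, 20, 100, 500, 2500]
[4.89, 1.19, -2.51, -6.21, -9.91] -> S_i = 4.89 + -3.70*i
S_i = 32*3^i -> [32, 96, 288, 864, 2592]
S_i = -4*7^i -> [-4, -28, -196, -1372, -9604]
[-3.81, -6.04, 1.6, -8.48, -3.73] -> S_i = Random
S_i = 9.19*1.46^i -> [9.19, 13.42, 19.59, 28.6, 41.76]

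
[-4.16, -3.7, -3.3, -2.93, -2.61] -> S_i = -4.16*0.89^i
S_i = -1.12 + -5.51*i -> [-1.12, -6.63, -12.14, -17.65, -23.16]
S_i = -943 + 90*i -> [-943, -853, -763, -673, -583]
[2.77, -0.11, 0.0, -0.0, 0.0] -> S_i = 2.77*(-0.04)^i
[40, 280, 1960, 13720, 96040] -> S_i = 40*7^i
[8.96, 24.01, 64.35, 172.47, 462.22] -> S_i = 8.96*2.68^i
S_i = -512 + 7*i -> [-512, -505, -498, -491, -484]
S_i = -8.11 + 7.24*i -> [-8.11, -0.87, 6.37, 13.61, 20.85]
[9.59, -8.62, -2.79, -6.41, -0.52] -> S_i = Random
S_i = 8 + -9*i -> [8, -1, -10, -19, -28]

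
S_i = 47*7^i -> [47, 329, 2303, 16121, 112847]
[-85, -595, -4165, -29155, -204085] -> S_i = -85*7^i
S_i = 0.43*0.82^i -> [0.43, 0.35, 0.29, 0.24, 0.19]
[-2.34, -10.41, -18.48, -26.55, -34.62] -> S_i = -2.34 + -8.07*i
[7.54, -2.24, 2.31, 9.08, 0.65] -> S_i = Random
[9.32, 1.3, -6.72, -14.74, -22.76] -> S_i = 9.32 + -8.02*i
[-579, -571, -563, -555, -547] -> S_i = -579 + 8*i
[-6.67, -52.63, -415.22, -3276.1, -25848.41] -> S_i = -6.67*7.89^i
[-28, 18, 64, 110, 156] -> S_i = -28 + 46*i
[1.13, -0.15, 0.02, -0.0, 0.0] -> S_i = 1.13*(-0.13)^i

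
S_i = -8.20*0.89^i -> [-8.2, -7.3, -6.5, -5.78, -5.14]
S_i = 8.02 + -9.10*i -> [8.02, -1.08, -10.18, -19.28, -28.38]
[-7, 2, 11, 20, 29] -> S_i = -7 + 9*i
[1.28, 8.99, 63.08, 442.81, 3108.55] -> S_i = 1.28*7.02^i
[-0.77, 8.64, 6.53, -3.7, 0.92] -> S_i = Random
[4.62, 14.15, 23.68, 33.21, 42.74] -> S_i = 4.62 + 9.53*i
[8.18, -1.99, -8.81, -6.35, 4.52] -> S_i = Random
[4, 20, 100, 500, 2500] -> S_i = 4*5^i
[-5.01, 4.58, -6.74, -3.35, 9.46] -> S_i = Random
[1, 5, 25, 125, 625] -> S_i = 1*5^i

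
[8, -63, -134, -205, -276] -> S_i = 8 + -71*i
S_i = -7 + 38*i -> [-7, 31, 69, 107, 145]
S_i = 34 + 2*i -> [34, 36, 38, 40, 42]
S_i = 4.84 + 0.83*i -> [4.84, 5.67, 6.5, 7.33, 8.16]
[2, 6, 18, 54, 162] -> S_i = 2*3^i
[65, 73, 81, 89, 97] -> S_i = 65 + 8*i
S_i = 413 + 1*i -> [413, 414, 415, 416, 417]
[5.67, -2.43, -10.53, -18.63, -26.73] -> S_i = 5.67 + -8.10*i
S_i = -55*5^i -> [-55, -275, -1375, -6875, -34375]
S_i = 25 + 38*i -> [25, 63, 101, 139, 177]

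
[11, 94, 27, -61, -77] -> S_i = Random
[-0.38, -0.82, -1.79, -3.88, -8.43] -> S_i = -0.38*2.17^i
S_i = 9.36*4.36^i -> [9.36, 40.81, 177.93, 775.77, 3382.38]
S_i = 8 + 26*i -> [8, 34, 60, 86, 112]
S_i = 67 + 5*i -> [67, 72, 77, 82, 87]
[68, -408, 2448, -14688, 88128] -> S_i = 68*-6^i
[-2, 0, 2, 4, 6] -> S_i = -2 + 2*i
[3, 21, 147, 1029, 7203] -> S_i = 3*7^i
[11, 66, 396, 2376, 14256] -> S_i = 11*6^i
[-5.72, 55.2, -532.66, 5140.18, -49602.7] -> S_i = -5.72*(-9.65)^i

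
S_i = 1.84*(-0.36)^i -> [1.84, -0.66, 0.24, -0.09, 0.03]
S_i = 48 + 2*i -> [48, 50, 52, 54, 56]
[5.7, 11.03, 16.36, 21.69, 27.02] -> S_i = 5.70 + 5.33*i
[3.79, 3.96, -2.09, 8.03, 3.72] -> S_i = Random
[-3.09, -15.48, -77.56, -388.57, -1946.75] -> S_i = -3.09*5.01^i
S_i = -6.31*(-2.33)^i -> [-6.31, 14.7, -34.26, 79.82, -185.97]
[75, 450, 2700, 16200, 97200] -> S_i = 75*6^i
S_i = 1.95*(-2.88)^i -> [1.95, -5.62, 16.17, -46.58, 134.15]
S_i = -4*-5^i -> [-4, 20, -100, 500, -2500]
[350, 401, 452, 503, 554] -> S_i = 350 + 51*i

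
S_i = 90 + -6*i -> [90, 84, 78, 72, 66]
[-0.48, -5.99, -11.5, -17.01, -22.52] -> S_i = -0.48 + -5.51*i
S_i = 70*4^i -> [70, 280, 1120, 4480, 17920]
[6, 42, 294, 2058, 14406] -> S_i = 6*7^i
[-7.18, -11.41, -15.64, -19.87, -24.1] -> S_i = -7.18 + -4.23*i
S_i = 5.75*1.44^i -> [5.75, 8.28, 11.92, 17.17, 24.72]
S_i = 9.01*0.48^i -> [9.01, 4.32, 2.08, 1.0, 0.48]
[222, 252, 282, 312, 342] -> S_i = 222 + 30*i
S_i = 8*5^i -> [8, 40, 200, 1000, 5000]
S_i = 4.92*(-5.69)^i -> [4.92, -27.99, 159.29, -906.36, 5157.2]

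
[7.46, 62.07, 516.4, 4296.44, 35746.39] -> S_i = 7.46*8.32^i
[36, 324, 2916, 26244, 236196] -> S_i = 36*9^i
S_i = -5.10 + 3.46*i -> [-5.1, -1.64, 1.82, 5.28, 8.74]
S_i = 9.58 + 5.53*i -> [9.58, 15.11, 20.64, 26.17, 31.7]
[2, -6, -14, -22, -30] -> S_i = 2 + -8*i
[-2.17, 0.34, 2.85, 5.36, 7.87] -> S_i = -2.17 + 2.51*i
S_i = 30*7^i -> [30, 210, 1470, 10290, 72030]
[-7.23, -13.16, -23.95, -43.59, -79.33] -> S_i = -7.23*1.82^i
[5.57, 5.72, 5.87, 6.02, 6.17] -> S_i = 5.57 + 0.15*i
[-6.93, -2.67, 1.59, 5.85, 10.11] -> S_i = -6.93 + 4.26*i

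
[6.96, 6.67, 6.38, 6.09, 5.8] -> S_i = 6.96 + -0.29*i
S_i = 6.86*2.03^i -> [6.86, 13.93, 28.27, 57.39, 116.5]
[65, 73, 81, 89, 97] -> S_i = 65 + 8*i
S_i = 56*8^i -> [56, 448, 3584, 28672, 229376]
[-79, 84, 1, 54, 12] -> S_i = Random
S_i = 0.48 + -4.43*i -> [0.48, -3.95, -8.38, -12.81, -17.24]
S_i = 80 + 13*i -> [80, 93, 106, 119, 132]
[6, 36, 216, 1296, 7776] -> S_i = 6*6^i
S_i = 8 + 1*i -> [8, 9, 10, 11, 12]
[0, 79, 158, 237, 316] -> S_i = 0 + 79*i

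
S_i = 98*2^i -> [98, 196, 392, 784, 1568]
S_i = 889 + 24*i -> [889, 913, 937, 961, 985]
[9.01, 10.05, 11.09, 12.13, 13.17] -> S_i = 9.01 + 1.04*i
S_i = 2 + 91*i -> [2, 93, 184, 275, 366]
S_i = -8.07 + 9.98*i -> [-8.07, 1.91, 11.89, 21.87, 31.85]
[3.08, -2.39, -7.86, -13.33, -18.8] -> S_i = 3.08 + -5.47*i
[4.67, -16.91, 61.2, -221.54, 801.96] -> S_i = 4.67*(-3.62)^i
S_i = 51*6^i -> [51, 306, 1836, 11016, 66096]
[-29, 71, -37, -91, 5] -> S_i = Random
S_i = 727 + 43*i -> [727, 770, 813, 856, 899]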